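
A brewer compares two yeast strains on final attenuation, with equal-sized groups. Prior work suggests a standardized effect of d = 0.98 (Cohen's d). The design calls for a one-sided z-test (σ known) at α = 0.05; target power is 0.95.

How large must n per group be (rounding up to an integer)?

n = 23 per group

For power 0.95 need Φ(δ − z_{0.05}) = 0.95, so δ = z_{0.05} + z_{0.05} = 1.645 + 1.645 = 3.290.
δ = d·√(n/2) ⇒ n = 2(δ/d)² = 2 × (3.290 / 0.98)² = 22.54.
Rounding up, n = 23 per group.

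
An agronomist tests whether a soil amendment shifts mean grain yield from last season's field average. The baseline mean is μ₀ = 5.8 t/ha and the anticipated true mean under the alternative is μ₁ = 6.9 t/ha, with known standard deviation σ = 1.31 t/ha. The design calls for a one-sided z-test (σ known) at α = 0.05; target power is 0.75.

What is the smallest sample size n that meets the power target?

Standardized effect: d = |μ₁ − μ₀| / σ = |6.9 − 5.8| / 1.31 = 0.8397
For power 0.75 need Φ(δ − z_{0.05}) = 0.75, so δ = z_{0.05} + z_{0.25} = 1.645 + 0.674 = 2.319.
δ = d·√n ⇒ n = (δ/d)² = (2.319 / 0.8397)² = 7.63.
Rounding up, n = 8.

n = 8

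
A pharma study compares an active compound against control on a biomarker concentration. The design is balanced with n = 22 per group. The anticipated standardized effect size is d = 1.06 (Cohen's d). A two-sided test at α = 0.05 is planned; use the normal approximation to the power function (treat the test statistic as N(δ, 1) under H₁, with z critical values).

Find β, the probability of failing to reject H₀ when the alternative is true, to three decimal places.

Noncentrality parameter: δ = d·√(n/2) = 1.06 × √(22/2) = 3.5156
Two-sided α = 0.05 → critical value z_{0.025} = 1.960.
Power = Φ(δ − 1.960) + Φ(−δ − 1.960) = Φ(1.556) + Φ(-5.476) = 0.9401 + 0.0000 = 0.9401.
Type II error: β = 1 − power = 1 − 0.9401 = 0.0599.

β ≈ 0.060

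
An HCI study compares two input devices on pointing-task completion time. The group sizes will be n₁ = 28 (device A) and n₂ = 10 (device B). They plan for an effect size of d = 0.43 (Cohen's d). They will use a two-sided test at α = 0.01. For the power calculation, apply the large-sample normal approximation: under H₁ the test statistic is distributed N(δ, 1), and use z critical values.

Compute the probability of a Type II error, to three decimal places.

Noncentrality parameter: δ = d / √(1/n₁ + 1/n₂) = 0.43 / √(1/28 + 1/10) = 1.1672
Two-sided α = 0.01 → critical value z_{0.005} = 2.576.
Power = Φ(δ − 2.576) + Φ(−δ − 2.576) = Φ(-1.409) + Φ(-3.743) = 0.0795 + 0.0001 = 0.0796.
Type II error: β = 1 − power = 1 − 0.0796 = 0.9204.

β ≈ 0.920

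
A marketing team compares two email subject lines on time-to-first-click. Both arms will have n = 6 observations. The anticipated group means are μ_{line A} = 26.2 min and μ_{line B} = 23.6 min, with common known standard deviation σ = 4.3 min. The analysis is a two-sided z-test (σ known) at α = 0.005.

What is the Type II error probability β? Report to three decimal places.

β ≈ 0.961

Standardized effect: d = |μ_{line A} − μ_{line B}| / σ = |26.2 − 23.6| / 4.3 = 0.6047
Noncentrality parameter: λ = d·√(n/2) = 0.6047 × √(6/2) = 1.0473
Two-sided α = 0.005 → critical value z_{0.0025} = 2.807.
Power = Φ(λ − 2.807) + Φ(−λ − 2.807) = Φ(-1.760) + Φ(-3.854) = 0.0392 + 0.0001 = 0.0393.
Type II error: β = 1 − power = 1 − 0.0393 = 0.9607.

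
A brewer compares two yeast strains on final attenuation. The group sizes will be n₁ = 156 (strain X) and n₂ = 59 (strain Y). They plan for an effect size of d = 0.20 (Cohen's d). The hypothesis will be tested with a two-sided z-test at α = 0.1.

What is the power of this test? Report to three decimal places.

Noncentrality parameter: δ = d / √(1/n₁ + 1/n₂) = 0.20 / √(1/156 + 1/59) = 1.3086
Critical value for a two-sided test at α = 0.1: z_{α/2} = 1.645.
Power = Φ(δ − 1.645) + Φ(−δ − 1.645) = Φ(-0.336) + Φ(-2.953) = 0.3683 + 0.0016 = 0.3699.

Power ≈ 0.370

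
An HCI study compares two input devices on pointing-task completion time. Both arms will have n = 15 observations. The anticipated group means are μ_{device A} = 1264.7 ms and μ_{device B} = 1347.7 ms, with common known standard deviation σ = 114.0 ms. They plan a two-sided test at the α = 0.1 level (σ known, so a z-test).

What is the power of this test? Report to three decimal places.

Standardized effect: d = |μ_{device A} − μ_{device B}| / σ = |1264.7 − 1347.7| / 114.0 = 0.7281
Noncentrality parameter: δ = d·√(n/2) = 0.7281 × √(15/2) = 1.9939
Two-sided α = 0.1 → critical value z_{0.05} = 1.645.
Power = Φ(δ − 1.645) + Φ(−δ − 1.645) = Φ(0.349) + Φ(-3.639) = 0.6365 + 0.0001 = 0.6366.

Power ≈ 0.637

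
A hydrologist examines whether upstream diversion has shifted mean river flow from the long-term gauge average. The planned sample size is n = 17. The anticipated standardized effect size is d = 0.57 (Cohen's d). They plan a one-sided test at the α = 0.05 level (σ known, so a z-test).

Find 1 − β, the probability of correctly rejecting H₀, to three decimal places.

Noncentrality parameter: δ = d·√n = 0.57 × √17 = 2.3502
One-sided α = 0.05 → critical value z_{0.05} = 1.645.
Power = Φ(δ − 1.645) = Φ(0.705) = 0.7597.

Power ≈ 0.760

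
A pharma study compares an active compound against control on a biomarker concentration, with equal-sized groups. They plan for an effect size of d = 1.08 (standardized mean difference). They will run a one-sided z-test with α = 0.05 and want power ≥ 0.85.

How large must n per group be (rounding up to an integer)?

For power 0.85 need Φ(δ − z_{0.05}) = 0.85, so δ = z_{0.05} + z_{0.15} = 1.645 + 1.036 = 2.681.
δ = d·√(n/2) ⇒ n = 2(δ/d)² = 2 × (2.681 / 1.08)² = 12.33.
Round up to the next whole unit.

n = 13 per group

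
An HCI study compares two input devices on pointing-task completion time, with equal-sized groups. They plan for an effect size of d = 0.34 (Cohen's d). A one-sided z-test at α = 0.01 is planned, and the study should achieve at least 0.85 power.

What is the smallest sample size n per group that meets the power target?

For power 0.85 need Φ(δ − z_{0.01}) = 0.85, so δ = z_{0.01} + z_{0.15} = 2.326 + 1.036 = 3.363.
δ = d·√(n/2) ⇒ n = 2(δ/d)² = 2 × (3.363 / 0.34)² = 195.65.
Round up to the next whole unit.

n = 196 per group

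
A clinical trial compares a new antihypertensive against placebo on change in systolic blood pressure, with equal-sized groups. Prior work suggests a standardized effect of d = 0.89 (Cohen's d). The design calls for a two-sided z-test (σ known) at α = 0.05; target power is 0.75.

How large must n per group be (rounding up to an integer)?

Set Φ(δ − 1.960) = 0.75; then δ − 1.960 = Φ⁻¹(0.75) = 0.674, giving δ = 2.634.
(For δ > 0 the lower-tail rejection region contributes negligibly to power, so the one-term inversion is standard.)
δ = d·√(n/2) ⇒ n = 2(δ/d)² = 2 × (2.634 / 0.89)² = 17.52.
Round up to the next whole unit.

n = 18 per group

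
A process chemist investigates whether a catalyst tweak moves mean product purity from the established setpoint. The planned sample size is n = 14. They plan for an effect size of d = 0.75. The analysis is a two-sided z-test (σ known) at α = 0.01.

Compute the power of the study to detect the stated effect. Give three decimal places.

Noncentrality parameter: δ = d·√n = 0.75 × √14 = 2.8062
Critical value for a two-sided test at α = 0.01: z_{α/2} = 2.576.
Power = Φ(δ − 2.576) + Φ(−δ − 2.576) = Φ(0.230) + Φ(-5.382) = 0.5911 + 0.0000 = 0.5911.

Power ≈ 0.591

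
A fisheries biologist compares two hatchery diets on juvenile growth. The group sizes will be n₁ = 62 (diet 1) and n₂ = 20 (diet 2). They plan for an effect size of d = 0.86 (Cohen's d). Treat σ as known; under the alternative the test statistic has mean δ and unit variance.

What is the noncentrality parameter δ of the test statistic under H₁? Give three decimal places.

δ ≈ 3.344

The noncentrality parameter scales effect size by the design's sample-size factor: δ = d / √(1/n₁ + 1/n₂) = 0.86 / √(1/62 + 1/20) = 3.3443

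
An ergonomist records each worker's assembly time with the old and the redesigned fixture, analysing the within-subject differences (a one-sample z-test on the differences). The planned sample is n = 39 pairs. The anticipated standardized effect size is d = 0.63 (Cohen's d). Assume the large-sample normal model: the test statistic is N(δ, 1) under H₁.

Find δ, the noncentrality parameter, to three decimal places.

δ ≈ 3.934

The noncentrality parameter scales effect size by the design's sample-size factor: δ = d·√n = 0.63 × √39 = 3.9343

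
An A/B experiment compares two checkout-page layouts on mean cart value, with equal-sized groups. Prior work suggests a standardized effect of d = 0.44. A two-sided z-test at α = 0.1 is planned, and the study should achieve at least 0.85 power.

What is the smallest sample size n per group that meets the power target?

n = 75 per group

Set Φ(δ − 1.645) = 0.85; then δ − 1.645 = Φ⁻¹(0.85) = 1.036, giving δ = 2.681.
(The Φ(−δ − z_{α/2}) term is vanishingly small for δ > 0 and is dropped in the standard sample-size formula.)
δ = d·√(n/2) ⇒ n = 2(δ/d)² = 2 × (2.681 / 0.44)² = 74.27.
Rounding up, n = 75 per group.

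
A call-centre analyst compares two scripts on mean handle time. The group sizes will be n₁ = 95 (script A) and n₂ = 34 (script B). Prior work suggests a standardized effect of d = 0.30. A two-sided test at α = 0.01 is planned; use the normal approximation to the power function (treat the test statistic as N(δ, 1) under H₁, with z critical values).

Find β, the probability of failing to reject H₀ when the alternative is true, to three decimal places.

Noncentrality parameter: δ = d / √(1/n₁ + 1/n₂) = 0.30 / √(1/95 + 1/34) = 1.5012
Two-sided α = 0.01 → critical value z_{0.005} = 2.576.
Power = Φ(δ − 2.576) + Φ(−δ − 2.576) = Φ(-1.075) + Φ(-4.077) = 0.1413 + 0.0000 = 0.1413.
Type II error: β = 1 − power = 1 − 0.1413 = 0.8587.

β ≈ 0.859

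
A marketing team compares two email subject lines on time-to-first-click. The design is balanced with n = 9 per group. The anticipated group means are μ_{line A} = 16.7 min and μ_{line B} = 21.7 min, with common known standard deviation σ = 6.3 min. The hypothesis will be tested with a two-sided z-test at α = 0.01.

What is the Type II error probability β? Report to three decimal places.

Standardized effect: d = |μ_{line A} − μ_{line B}| / σ = |16.7 − 21.7| / 6.3 = 0.7937
Noncentrality parameter: λ = d·√(n/2) = 0.7937 × √(9/2) = 1.6836
Critical value for a two-sided test at α = 0.01: z_{α/2} = 2.576.
Power = Φ(λ − 2.576) + Φ(−λ − 2.576) = Φ(-0.892) + Φ(-4.259) = 0.1861 + 0.0000 = 0.1861.
Type II error: β = 1 − power = 1 − 0.1861 = 0.8139.

β ≈ 0.814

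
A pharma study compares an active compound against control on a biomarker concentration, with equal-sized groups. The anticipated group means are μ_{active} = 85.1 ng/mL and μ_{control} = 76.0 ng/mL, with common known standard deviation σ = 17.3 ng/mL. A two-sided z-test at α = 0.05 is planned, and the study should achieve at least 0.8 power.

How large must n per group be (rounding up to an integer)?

Standardized effect: d = |μ_{active} − μ_{control}| / σ = |85.1 − 76.0| / 17.3 = 0.5260
Set Φ(δ − 1.960) = 0.8; then δ − 1.960 = Φ⁻¹(0.8) = 0.842, giving δ = 2.802.
(For δ > 0 the lower-tail rejection region contributes negligibly to power, so the one-term inversion is standard.)
δ = d·√(n/2) ⇒ n = 2(δ/d)² = 2 × (2.802 / 0.5260)² = 56.73.
Rounding up, n = 57 per group.

n = 57 per group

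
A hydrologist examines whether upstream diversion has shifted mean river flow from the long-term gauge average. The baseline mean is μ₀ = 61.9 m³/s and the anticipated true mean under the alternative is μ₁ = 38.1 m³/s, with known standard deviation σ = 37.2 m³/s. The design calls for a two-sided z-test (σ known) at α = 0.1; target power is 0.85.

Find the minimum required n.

n = 18

Standardized effect: d = |μ₁ − μ₀| / σ = |38.1 − 61.9| / 37.2 = 0.6398
For power 0.85 need Φ(δ − z_{0.05}) = 0.85, so δ = z_{0.05} + z_{0.15} = 1.645 + 1.036 = 2.681.
(For δ > 0 the lower-tail rejection region contributes negligibly to power, so the one-term inversion is standard.)
δ = d·√n ⇒ n = (δ/d)² = (2.681 / 0.6398)² = 17.56.
Rounding up, n = 18.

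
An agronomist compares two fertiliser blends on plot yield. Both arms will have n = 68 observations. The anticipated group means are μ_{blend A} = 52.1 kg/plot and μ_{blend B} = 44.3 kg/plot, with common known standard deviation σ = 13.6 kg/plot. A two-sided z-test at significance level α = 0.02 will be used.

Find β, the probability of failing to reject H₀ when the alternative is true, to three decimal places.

β ≈ 0.154

Standardized effect: d = |μ_{blend A} − μ_{blend B}| / σ = |52.1 − 44.3| / 13.6 = 0.5735
Noncentrality parameter: δ = d·√(n/2) = 0.5735 × √(68/2) = 3.3442
Two-sided α = 0.02 → critical value z_{0.01} = 2.326.
Power = Φ(δ − 2.326) + Φ(−δ − 2.326) = Φ(1.018) + Φ(-5.671) = 0.8456 + 0.0000 = 0.8456.
Type II error: β = 1 − power = 1 − 0.8456 = 0.1544.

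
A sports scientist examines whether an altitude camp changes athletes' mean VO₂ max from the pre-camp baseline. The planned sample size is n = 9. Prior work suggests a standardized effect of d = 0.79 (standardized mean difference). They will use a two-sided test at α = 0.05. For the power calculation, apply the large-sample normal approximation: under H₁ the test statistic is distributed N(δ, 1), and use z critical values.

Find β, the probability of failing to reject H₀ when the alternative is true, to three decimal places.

β ≈ 0.341

Noncentrality parameter: δ = d·√n = 0.79 × √9 = 2.3700
Two-sided α = 0.05 → critical value z_{0.025} = 1.960.
Power = Φ(δ − 1.960) + Φ(−δ − 1.960) = Φ(0.410) + Φ(-4.330) = 0.6591 + 0.0000 = 0.6591.
Type II error: β = 1 − power = 1 − 0.6591 = 0.3409.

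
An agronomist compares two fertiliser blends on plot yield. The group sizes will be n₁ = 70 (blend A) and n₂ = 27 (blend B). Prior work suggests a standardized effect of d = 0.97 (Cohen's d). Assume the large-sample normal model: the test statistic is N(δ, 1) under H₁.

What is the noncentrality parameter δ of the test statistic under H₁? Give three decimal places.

δ ≈ 4.282

δ = d / √(1/n₁ + 1/n₂) = 0.97 / √(1/70 + 1/27) = 4.2817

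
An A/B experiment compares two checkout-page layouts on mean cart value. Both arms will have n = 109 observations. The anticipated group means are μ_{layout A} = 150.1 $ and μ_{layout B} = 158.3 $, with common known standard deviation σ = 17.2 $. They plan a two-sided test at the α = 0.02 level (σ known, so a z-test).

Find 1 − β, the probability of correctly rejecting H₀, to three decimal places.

Power ≈ 0.884

Standardized effect: d = |μ_{layout A} − μ_{layout B}| / σ = |150.1 − 158.3| / 17.2 = 0.4767
Noncentrality parameter: δ = d·√(n/2) = 0.4767 × √(109/2) = 3.5195
Two-sided α = 0.02 → critical value z_{0.01} = 2.326.
Power = Φ(δ − 2.326) + Φ(−δ − 2.326) = Φ(1.193) + Φ(-5.846) = 0.8836 + 0.0000 = 0.8836.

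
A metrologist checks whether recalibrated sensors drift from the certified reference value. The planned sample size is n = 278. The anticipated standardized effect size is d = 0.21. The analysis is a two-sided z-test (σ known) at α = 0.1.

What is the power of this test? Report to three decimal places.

Power ≈ 0.968

Noncentrality parameter: λ = d·√n = 0.21 × √278 = 3.5014
Critical value for a two-sided test at α = 0.1: z_{α/2} = 1.645.
Power = Φ(λ − 1.645) + Φ(−λ − 1.645) = Φ(1.857) + Φ(-5.146) = 0.9683 + 0.0000 = 0.9683.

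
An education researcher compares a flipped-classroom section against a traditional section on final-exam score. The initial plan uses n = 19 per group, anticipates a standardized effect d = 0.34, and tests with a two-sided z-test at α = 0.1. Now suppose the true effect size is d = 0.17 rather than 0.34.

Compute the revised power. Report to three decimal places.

Power ≈ 0.146

With d = 0.17: δ = d·√(n/2) = 0.17 × √(19/2) = 0.5240. Critical value z_{0.05} = 1.645.
Revised power = Φ(δ − 1.645) + Φ(−δ − 1.645) = Φ(-1.121) + Φ(-2.169) = 0.1312 + 0.0150 = 0.1462.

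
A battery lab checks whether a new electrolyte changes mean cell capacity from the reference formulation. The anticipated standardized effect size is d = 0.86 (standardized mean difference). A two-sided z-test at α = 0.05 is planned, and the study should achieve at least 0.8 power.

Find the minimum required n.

Set Φ(δ − 1.960) = 0.8; then δ − 1.960 = Φ⁻¹(0.8) = 0.842, giving δ = 2.802.
(The Φ(−δ − z_{α/2}) term is vanishingly small for δ > 0 and is dropped in the standard sample-size formula.)
δ = d·√n ⇒ n = (δ/d)² = (2.802 / 0.86)² = 10.61.
Rounding up, n = 11.

n = 11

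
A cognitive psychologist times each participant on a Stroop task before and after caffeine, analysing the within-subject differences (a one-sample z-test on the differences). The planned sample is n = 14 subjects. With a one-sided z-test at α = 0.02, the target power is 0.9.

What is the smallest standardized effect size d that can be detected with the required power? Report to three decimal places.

Need Φ(δ − 2.054) = 0.9, so δ = 2.054 + 1.282 = 3.335.
δ = d·√n ⇒ d = δ/√n = 3.335/√14 = 0.8914.

d ≈ 0.891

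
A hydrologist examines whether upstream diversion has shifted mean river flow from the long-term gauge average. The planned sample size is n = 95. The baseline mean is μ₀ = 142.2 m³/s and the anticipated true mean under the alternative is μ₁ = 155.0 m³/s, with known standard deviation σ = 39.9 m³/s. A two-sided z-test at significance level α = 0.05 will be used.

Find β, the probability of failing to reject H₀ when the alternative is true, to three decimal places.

Standardized effect: d = |μ₁ − μ₀| / σ = |155.0 − 142.2| / 39.9 = 0.3208
Noncentrality parameter: δ = d·√n = 0.3208 × √95 = 3.1268
Critical value for a two-sided test at α = 0.05: z_{α/2} = 1.960.
Power = Φ(δ − 1.960) + Φ(−δ − 1.960) = Φ(1.167) + Φ(-5.087) = 0.8784 + 0.0000 = 0.8784.
Type II error: β = 1 − power = 1 − 0.8784 = 0.1216.

β ≈ 0.122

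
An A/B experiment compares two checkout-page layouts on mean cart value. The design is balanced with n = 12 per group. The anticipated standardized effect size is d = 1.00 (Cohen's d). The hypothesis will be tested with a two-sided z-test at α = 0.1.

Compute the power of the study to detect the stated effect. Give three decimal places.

Power ≈ 0.790

Noncentrality parameter: δ = d·√(n/2) = 1.00 × √(12/2) = 2.4495
Critical value for a two-sided test at α = 0.1: z_{α/2} = 1.645.
Power = Φ(δ − 1.645) + Φ(−δ − 1.645) = Φ(0.805) + Φ(-4.094) = 0.7895 + 0.0000 = 0.7895.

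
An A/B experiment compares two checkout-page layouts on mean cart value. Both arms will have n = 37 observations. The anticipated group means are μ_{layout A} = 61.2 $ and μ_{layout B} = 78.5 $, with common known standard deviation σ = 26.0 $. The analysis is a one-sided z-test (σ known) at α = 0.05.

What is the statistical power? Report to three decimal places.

Power ≈ 0.888

Standardized effect: d = |μ_{layout A} − μ_{layout B}| / σ = |61.2 − 78.5| / 26.0 = 0.6654
Noncentrality parameter: λ = d·√(n/2) = 0.6654 × √(37/2) = 2.8619
Critical value for a one-sided test at α = 0.05: z_α = 1.645.
Power = Φ(λ − 1.645) = Φ(1.217) = 0.8882.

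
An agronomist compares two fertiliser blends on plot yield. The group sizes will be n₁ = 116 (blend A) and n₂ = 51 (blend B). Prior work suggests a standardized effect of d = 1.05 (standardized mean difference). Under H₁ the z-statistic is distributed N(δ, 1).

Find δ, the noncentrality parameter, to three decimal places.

The noncentrality parameter scales effect size by the design's sample-size factor: δ = d / √(1/n₁ + 1/n₂) = 1.05 / √(1/116 + 1/51) = 6.2495

δ ≈ 6.249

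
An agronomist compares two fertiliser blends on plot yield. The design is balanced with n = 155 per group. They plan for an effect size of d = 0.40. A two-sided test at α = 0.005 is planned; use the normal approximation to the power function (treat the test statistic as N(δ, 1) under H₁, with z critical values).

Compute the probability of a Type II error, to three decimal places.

β ≈ 0.238

Noncentrality parameter: δ = d·√(n/2) = 0.40 × √(155/2) = 3.5214
Critical value for a two-sided test at α = 0.005: z_{α/2} = 2.807.
Power = Φ(δ − 2.807) + Φ(−δ − 2.807) = Φ(0.714) + Φ(-6.328) = 0.7625 + 0.0000 = 0.7625.
Type II error: β = 1 − power = 1 − 0.7625 = 0.2375.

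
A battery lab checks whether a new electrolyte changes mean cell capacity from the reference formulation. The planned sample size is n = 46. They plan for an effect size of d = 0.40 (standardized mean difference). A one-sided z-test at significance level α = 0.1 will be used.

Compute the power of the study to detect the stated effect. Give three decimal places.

Noncentrality parameter: δ = d·√n = 0.40 × √46 = 2.7129
Critical value for a one-sided test at α = 0.1: z_α = 1.282.
Power = Φ(δ − 1.282) = Φ(1.431) = 0.9238.

Power ≈ 0.924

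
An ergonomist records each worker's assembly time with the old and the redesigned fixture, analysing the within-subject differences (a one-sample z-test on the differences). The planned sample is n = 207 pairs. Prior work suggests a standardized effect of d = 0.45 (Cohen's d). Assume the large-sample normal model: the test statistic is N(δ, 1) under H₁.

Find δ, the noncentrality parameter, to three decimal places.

The noncentrality parameter scales effect size by the design's sample-size factor: δ = d·√n = 0.45 × √207 = 6.4744

δ ≈ 6.474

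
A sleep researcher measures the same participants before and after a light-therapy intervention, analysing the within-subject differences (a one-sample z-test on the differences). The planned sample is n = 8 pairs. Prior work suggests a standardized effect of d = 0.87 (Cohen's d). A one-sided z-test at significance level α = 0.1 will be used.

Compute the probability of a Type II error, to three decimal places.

Noncentrality parameter: δ = d·√n = 0.87 × √8 = 2.4607
Critical value for a one-sided test at α = 0.1: z_α = 1.282.
Power = P(Z > 1.282 − δ) = Φ(1.179) = 0.8808.
Type II error: β = 1 − power = 1 − 0.8808 = 0.1192.

β ≈ 0.119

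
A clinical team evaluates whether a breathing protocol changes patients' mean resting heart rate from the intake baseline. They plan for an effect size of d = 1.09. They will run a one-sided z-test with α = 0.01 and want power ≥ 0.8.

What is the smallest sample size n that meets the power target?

Set Φ(δ − 2.326) = 0.8; then δ − 2.326 = Φ⁻¹(0.8) = 0.842, giving δ = 3.168.
δ = d·√n ⇒ n = (δ/d)² = (3.168 / 1.09)² = 8.45.
Rounding up, n = 9.

n = 9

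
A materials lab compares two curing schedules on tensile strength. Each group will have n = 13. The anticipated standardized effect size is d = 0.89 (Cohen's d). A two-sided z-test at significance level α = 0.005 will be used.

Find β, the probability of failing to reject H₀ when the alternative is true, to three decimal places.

β ≈ 0.705

Noncentrality parameter: δ = d·√(n/2) = 0.89 × √(13/2) = 2.2691
Critical value for a two-sided test at α = 0.005: z_{α/2} = 2.807.
Power = Φ(δ − 2.807) + Φ(−δ − 2.807) = Φ(-0.538) + Φ(-5.076) = 0.2953 + 0.0000 = 0.2953.
Type II error: β = 1 − power = 1 − 0.2953 = 0.7047.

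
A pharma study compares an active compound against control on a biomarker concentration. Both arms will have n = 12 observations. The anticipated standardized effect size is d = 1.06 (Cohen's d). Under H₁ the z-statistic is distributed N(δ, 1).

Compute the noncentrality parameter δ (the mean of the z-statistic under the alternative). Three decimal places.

The noncentrality parameter scales effect size by the design's sample-size factor: δ = d·√(n/2) = 1.06 × √(12/2) = 2.5965

δ ≈ 2.596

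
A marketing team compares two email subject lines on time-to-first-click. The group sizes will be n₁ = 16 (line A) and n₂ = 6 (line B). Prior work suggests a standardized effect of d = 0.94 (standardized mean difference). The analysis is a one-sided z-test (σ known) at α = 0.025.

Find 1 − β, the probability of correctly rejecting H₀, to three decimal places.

Power ≈ 0.501

Noncentrality parameter: δ = d / √(1/n₁ + 1/n₂) = 0.94 / √(1/16 + 1/6) = 1.9636
Critical value for a one-sided test at α = 0.025: z_α = 1.960.
Power = Φ(δ − 1.960) = Φ(0.004) = 0.5014.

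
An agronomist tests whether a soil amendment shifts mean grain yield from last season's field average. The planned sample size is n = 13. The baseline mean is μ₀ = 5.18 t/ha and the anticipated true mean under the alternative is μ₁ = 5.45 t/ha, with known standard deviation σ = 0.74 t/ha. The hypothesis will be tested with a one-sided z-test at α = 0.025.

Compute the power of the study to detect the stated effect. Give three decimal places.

Standardized effect: d = |μ₁ − μ₀| / σ = |5.45 − 5.18| / 0.74 = 0.3649
Noncentrality parameter: δ = d·√n = 0.3649 × √13 = 1.3155
One-sided α = 0.025 → critical value z_{0.025} = 1.960.
Power = Φ(δ − 1.960) = Φ(-0.644) = 0.2596.

Power ≈ 0.260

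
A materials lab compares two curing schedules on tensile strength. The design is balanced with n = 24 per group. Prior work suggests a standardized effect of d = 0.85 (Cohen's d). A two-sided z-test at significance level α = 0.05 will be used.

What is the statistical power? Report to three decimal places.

Noncentrality parameter: δ = d·√(n/2) = 0.85 × √(24/2) = 2.9445
Critical value for a two-sided test at α = 0.05: z_{α/2} = 1.960.
Power = Φ(δ − 1.960) + Φ(−δ − 1.960) = Φ(0.985) + Φ(-4.904) = 0.8376 + 0.0000 = 0.8376.

Power ≈ 0.838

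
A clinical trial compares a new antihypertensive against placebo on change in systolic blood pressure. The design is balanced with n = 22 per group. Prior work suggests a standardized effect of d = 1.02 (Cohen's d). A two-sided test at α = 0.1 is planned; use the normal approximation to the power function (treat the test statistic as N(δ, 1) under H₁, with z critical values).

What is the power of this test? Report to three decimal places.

Power ≈ 0.959

Noncentrality parameter: δ = d·√(n/2) = 1.02 × √(22/2) = 3.3830
Critical value for a two-sided test at α = 0.1: z_{α/2} = 1.645.
Power = Φ(δ − 1.645) + Φ(−δ − 1.645) = Φ(1.738) + Φ(-5.028) = 0.9589 + 0.0000 = 0.9589.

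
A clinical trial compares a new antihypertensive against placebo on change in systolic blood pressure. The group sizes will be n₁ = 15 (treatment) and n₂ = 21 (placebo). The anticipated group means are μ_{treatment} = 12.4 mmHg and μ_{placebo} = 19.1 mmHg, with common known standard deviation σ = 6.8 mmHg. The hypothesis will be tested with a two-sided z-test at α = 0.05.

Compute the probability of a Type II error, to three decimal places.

Standardized effect: d = |μ_{treatment} − μ_{placebo}| / σ = |12.4 − 19.1| / 6.8 = 0.9853
Noncentrality parameter: δ = d / √(1/n₁ + 1/n₂) = 0.9853 / √(1/15 + 1/21) = 2.9145
Critical value for a two-sided test at α = 0.05: z_{α/2} = 1.960.
Power = Φ(δ − 1.960) + Φ(−δ − 1.960) = Φ(0.955) + Φ(-4.875) = 0.8301 + 0.0000 = 0.8301.
Type II error: β = 1 − power = 1 − 0.8301 = 0.1699.

β ≈ 0.170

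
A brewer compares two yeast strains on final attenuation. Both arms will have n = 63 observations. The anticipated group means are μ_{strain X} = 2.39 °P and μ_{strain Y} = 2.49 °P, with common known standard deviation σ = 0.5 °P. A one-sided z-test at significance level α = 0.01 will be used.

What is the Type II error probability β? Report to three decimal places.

Standardized effect: d = |μ_{strain X} − μ_{strain Y}| / σ = |2.39 − 2.49| / 0.5 = 0.2000
Noncentrality parameter: δ = d·√(n/2) = 0.2000 × √(63/2) = 1.1225
One-sided α = 0.01 → critical value z_{0.01} = 2.326.
Power = Φ(δ − 2.326) = Φ(-1.204) = 0.1143.
Type II error: β = 1 − power = 1 − 0.1143 = 0.8857.

β ≈ 0.886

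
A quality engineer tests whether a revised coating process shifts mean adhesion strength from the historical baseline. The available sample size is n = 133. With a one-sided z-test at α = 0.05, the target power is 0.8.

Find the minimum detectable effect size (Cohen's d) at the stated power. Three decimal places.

d ≈ 0.216

Required noncentrality: δ = z_{0.05} + z_{0.20} = 1.645 + 0.842 = 2.486.
δ = d·√n ⇒ d = δ/√n = 2.486/√133 = 0.2156.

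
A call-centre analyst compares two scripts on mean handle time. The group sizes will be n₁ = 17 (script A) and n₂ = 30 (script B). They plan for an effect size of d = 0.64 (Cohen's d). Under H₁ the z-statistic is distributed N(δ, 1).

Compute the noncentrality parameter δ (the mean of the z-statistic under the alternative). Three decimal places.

δ ≈ 2.108

δ = d / √(1/n₁ + 1/n₂) = 0.64 / √(1/17 + 1/30) = 2.1082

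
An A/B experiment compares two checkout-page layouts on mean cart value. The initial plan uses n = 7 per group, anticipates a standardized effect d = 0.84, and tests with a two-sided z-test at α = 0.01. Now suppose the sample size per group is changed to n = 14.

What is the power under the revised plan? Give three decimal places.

Power ≈ 0.362

With n = 14 per group: δ = d·√(n/2) = 0.84 × √(14/2) = 2.2224. Critical value z_{0.005} = 2.576.
Revised power = Φ(δ − 2.576) + Φ(−δ − 2.576) = Φ(-0.353) + Φ(-4.798) = 0.3619 + 0.0000 = 0.3619.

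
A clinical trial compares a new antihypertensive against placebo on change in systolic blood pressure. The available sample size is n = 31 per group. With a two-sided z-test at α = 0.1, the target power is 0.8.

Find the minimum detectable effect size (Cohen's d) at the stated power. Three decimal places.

Required noncentrality: δ = z_{0.05} + z_{0.20} = 1.645 + 0.842 = 2.486.
(Lower-tail contribution to power is negligible for δ > 0.)
δ = d·√(n/2) ⇒ d = δ/√(n/2) = 2.486/√(31/2) = 0.6316.

d ≈ 0.632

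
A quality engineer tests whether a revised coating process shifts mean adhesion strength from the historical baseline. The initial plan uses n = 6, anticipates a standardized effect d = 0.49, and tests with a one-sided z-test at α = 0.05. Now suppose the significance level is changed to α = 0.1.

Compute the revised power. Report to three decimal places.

Power ≈ 0.468

δ = d·√n = 0.49 × √6 = 1.2002 (unchanged). New critical value: z_{0.1} = 1.282.
Revised power = P(Z > 1.282 − δ) = Φ(-0.081) = 0.4676.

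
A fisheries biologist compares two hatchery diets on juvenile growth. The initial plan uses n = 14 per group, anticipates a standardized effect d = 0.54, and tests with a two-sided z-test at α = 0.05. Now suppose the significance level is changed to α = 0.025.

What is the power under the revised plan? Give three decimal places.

δ = d·√(n/2) = 0.54 × √(14/2) = 1.4287 (unchanged). New critical value: z_{0.0125} = 2.241.
Revised power = Φ(δ − 2.241) + Φ(−δ − 2.241) = Φ(-0.813) + Φ(-3.670) = 0.2082 + 0.0001 = 0.2083.

Power ≈ 0.208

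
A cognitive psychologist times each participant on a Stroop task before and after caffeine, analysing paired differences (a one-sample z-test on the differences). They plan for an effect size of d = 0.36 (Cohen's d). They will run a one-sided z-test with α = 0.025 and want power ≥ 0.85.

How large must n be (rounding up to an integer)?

Set Φ(δ − 1.960) = 0.85; then δ − 1.960 = Φ⁻¹(0.85) = 1.036, giving δ = 2.996.
δ = d·√n ⇒ n = (δ/d)² = (2.996 / 0.36)² = 69.28.
Round up to the next whole unit.

n = 70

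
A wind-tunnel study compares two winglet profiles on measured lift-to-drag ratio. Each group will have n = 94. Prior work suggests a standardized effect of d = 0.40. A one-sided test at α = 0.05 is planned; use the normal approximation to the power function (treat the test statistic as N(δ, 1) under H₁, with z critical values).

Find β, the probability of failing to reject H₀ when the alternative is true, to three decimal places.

β ≈ 0.136

Noncentrality parameter: δ = d·√(n/2) = 0.40 × √(94/2) = 2.7423
One-sided α = 0.05 → critical value z_{0.05} = 1.645.
Power = Φ(δ − 1.645) = Φ(1.097) = 0.8638.
Type II error: β = 1 − power = 1 − 0.8638 = 0.1362.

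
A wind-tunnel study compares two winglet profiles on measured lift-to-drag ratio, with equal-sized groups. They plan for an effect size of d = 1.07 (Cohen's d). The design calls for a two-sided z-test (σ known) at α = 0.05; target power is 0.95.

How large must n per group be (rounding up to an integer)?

n = 23 per group

For power 0.95 need Φ(δ − z_{0.025}) = 0.95, so δ = z_{0.025} + z_{0.05} = 1.960 + 1.645 = 3.605.
(The Φ(−δ − z_{α/2}) term is vanishingly small for δ > 0 and is dropped in the standard sample-size formula.)
δ = d·√(n/2) ⇒ n = 2(δ/d)² = 2 × (3.605 / 1.07)² = 22.70.
Rounding up, n = 23 per group.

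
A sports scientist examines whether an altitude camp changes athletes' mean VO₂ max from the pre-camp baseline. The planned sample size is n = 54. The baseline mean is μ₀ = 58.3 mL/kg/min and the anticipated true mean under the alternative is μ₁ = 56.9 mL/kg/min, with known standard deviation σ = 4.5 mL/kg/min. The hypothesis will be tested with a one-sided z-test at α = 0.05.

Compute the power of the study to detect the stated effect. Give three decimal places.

Standardized effect: d = |μ₁ − μ₀| / σ = |56.9 − 58.3| / 4.5 = 0.3111
Noncentrality parameter: λ = d·√n = 0.3111 × √54 = 2.2862
One-sided α = 0.05 → critical value z_{0.05} = 1.645.
Power = Φ(λ − 1.645) = Φ(0.641) = 0.7393.

Power ≈ 0.739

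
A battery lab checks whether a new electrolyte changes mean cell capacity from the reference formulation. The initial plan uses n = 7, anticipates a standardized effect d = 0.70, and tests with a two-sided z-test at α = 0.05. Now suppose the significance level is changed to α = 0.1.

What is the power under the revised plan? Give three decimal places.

δ = d·√n = 0.70 × √7 = 1.8520 (unchanged). New critical value: z_{0.05} = 1.645.
Revised power = Φ(δ − 1.645) + Φ(−δ − 1.645) = Φ(0.207) + Φ(-3.497) = 0.5821 + 0.0002 = 0.5823.

Power ≈ 0.582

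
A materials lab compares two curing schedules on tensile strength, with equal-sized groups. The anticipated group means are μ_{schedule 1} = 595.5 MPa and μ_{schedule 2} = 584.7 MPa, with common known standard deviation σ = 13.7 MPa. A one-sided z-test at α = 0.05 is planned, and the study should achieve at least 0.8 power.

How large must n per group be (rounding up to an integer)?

Standardized effect: d = |μ_{schedule 1} − μ_{schedule 2}| / σ = |595.5 − 584.7| / 13.7 = 0.7883
Set Φ(δ − 1.645) = 0.8; then δ − 1.645 = Φ⁻¹(0.8) = 0.842, giving δ = 2.486.
δ = d·√(n/2) ⇒ n = 2(δ/d)² = 2 × (2.486 / 0.7883)² = 19.90.
Rounding up, n = 20 per group.

n = 20 per group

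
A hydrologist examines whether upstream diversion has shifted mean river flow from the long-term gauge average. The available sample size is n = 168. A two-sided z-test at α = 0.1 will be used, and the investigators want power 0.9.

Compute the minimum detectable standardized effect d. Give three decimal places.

Need Φ(δ − 1.645) = 0.9, so δ = 1.645 + 1.282 = 2.926.
(The second rejection-region term Φ(−δ − z_{α/2}) is negligible and dropped.)
δ = d·√n ⇒ d = δ/√n = 2.926/√168 = 0.2258.

d ≈ 0.226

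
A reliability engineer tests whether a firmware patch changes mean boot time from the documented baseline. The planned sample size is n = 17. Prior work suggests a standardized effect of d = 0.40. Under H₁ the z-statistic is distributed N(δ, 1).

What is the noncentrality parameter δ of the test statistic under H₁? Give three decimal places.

δ ≈ 1.649

The noncentrality parameter scales effect size by the design's sample-size factor: δ = d·√n = 0.40 × √17 = 1.6492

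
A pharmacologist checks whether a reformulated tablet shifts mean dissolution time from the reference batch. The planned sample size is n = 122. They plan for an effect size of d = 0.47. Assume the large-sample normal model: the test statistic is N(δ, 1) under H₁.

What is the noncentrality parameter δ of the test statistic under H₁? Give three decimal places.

δ ≈ 5.191

δ = d·√n = 0.47 × √122 = 5.1913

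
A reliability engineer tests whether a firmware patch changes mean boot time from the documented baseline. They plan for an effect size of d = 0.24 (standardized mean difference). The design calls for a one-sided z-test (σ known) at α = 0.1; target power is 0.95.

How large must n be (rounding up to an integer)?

For power 0.95 need Φ(δ − z_{0.1}) = 0.95, so δ = z_{0.1} + z_{0.05} = 1.282 + 1.645 = 2.926.
δ = d·√n ⇒ n = (δ/d)² = (2.926 / 0.24)² = 148.68.
Rounding up, n = 149.

n = 149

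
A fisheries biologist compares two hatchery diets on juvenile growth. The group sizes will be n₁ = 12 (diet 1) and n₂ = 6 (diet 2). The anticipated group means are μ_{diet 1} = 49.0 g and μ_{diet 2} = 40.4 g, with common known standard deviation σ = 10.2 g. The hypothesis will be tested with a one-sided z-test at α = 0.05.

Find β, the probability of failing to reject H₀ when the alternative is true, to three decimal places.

β ≈ 0.483

Standardized effect: d = |μ_{diet 1} − μ_{diet 2}| / σ = |49.0 − 40.4| / 10.2 = 0.8431
Noncentrality parameter: δ = d / √(1/n₁ + 1/n₂) = 0.8431 / √(1/12 + 1/6) = 1.6863
Critical value for a one-sided test at α = 0.05: z_α = 1.645.
Power = P(Z > 1.645 − δ) = Φ(0.041) = 0.5165.
Type II error: β = 1 − power = 1 − 0.5165 = 0.4835.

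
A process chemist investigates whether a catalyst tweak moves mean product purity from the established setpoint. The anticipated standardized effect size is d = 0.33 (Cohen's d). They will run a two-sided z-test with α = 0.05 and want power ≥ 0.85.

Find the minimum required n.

n = 83

For power 0.85 need Φ(δ − z_{0.025}) = 0.85, so δ = z_{0.025} + z_{0.15} = 1.960 + 1.036 = 2.996.
(Ignoring the negligible lower-tail rejection probability gives the usual closed-form inversion.)
δ = d·√n ⇒ n = (δ/d)² = (2.996 / 0.33)² = 82.45.
Round up to the next whole unit.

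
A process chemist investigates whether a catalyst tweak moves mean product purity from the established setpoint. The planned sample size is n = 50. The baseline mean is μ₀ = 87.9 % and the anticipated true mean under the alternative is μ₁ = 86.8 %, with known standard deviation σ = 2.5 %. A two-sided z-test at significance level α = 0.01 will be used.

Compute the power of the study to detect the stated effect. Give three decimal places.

Power ≈ 0.704

Standardized effect: d = |μ₁ − μ₀| / σ = |86.8 − 87.9| / 2.5 = 0.4400
Noncentrality parameter: δ = d·√n = 0.4400 × √50 = 3.1113
Critical value for a two-sided test at α = 0.01: z_{α/2} = 2.576.
Power = Φ(δ − 2.576) + Φ(−δ − 2.576) = Φ(0.535) + Φ(-5.687) = 0.7038 + 0.0000 = 0.7038.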